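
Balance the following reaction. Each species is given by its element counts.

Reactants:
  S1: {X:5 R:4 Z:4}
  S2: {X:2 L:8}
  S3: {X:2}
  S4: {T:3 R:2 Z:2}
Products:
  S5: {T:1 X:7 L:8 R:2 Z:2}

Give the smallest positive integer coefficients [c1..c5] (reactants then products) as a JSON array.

T: 1·0+3·0+5·0+1·3 = 3 | 3·1 = 3
X: 1·5+3·2+5·2+1·0 = 21 | 3·7 = 21
L: 1·0+3·8+5·0+1·0 = 24 | 3·8 = 24
R: 1·4+3·0+5·0+1·2 = 6 | 3·2 = 6
Z: 1·4+3·0+5·0+1·2 = 6 | 3·2 = 6
gcd(1,3,5,1,3) = 1

Coefficients: [1, 3, 5, 1, 3]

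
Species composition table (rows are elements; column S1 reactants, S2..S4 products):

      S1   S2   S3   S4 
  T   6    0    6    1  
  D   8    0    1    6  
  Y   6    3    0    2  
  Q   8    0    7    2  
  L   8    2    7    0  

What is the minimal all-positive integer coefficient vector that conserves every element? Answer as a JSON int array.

T: 5·6 = 30 | 6·0+4·6+6·1 = 30
D: 5·8 = 40 | 6·0+4·1+6·6 = 40
Y: 5·6 = 30 | 6·3+4·0+6·2 = 30
Q: 5·8 = 40 | 6·0+4·7+6·2 = 40
L: 5·8 = 40 | 6·2+4·7+6·0 = 40
gcd(5,6,4,6) = 1

Coefficients: [5, 6, 4, 6]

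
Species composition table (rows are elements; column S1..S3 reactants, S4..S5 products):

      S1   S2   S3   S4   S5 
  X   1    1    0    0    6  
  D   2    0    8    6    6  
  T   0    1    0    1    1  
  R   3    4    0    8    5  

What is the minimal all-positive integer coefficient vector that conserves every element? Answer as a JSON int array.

X: 6·1+6·1+3·0 = 12 | 4·0+2·6 = 12
D: 6·2+6·0+3·8 = 36 | 4·6+2·6 = 36
T: 6·0+6·1+3·0 = 6 | 4·1+2·1 = 6
R: 6·3+6·4+3·0 = 42 | 4·8+2·5 = 42
gcd(6,6,3,4,2) = 1

Coefficients: [6, 6, 3, 4, 2]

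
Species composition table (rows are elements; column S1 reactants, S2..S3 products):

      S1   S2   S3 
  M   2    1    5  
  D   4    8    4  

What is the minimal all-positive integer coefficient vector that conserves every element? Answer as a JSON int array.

M: 3·2 = 6 | 1·1+1·5 = 6
D: 3·4 = 12 | 1·8+1·4 = 12
gcd(3,1,1) = 1

Coefficients: [3, 1, 1]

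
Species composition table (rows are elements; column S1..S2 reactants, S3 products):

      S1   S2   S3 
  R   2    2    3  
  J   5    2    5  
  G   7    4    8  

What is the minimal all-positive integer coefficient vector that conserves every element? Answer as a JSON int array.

R: 4·2+5·2 = 18 | 6·3 = 18
J: 4·5+5·2 = 30 | 6·5 = 30
G: 4·7+5·4 = 48 | 6·8 = 48
gcd(4,5,6) = 1

Coefficients: [4, 5, 6]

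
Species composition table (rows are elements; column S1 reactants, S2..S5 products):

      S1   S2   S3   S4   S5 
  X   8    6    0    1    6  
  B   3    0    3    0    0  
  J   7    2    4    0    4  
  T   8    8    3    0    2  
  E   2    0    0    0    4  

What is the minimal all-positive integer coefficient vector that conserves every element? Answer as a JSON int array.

X: 2·8 = 16 | 1·6+2·0+4·1+1·6 = 16
B: 2·3 = 6 | 1·0+2·3+4·0+1·0 = 6
J: 2·7 = 14 | 1·2+2·4+4·0+1·4 = 14
T: 2·8 = 16 | 1·8+2·3+4·0+1·2 = 16
E: 2·2 = 4 | 1·0+2·0+4·0+1·4 = 4
gcd(2,1,2,4,1) = 1

Coefficients: [2, 1, 2, 4, 1]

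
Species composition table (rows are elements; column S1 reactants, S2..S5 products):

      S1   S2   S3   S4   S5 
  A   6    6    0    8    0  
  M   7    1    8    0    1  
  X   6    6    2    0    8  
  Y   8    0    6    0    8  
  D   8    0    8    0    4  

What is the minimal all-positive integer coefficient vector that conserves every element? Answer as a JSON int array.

A: 5·6 = 30 | 1·6+4·0+3·8+2·0 = 30
M: 5·7 = 35 | 1·1+4·8+3·0+2·1 = 35
X: 5·6 = 30 | 1·6+4·2+3·0+2·8 = 30
Y: 5·8 = 40 | 1·0+4·6+3·0+2·8 = 40
D: 5·8 = 40 | 1·0+4·8+3·0+2·4 = 40
gcd(5,1,4,3,2) = 1

Coefficients: [5, 1, 4, 3, 2]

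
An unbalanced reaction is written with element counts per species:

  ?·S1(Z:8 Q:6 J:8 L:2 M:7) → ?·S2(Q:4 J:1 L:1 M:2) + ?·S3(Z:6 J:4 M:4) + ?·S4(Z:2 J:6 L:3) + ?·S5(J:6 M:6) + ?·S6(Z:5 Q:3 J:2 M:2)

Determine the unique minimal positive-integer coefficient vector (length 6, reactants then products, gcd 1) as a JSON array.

Coefficients: [6, 6, 4, 2, 1, 4]

Z: 6·8 = 48 | 6·0+4·6+2·2+1·0+4·5 = 48
Q: 6·6 = 36 | 6·4+4·0+2·0+1·0+4·3 = 36
J: 6·8 = 48 | 6·1+4·4+2·6+1·6+4·2 = 48
L: 6·2 = 12 | 6·1+4·0+2·3+1·0+4·0 = 12
M: 6·7 = 42 | 6·2+4·4+2·0+1·6+4·2 = 42
gcd(6,6,4,2,1,4) = 1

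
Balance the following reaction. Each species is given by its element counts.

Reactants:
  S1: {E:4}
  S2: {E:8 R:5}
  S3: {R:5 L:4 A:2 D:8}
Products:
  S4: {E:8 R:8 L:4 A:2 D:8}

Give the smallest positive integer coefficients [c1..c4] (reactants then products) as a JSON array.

E: 4·4+3·8+5·0 = 40 | 5·8 = 40
R: 4·0+3·5+5·5 = 40 | 5·8 = 40
L: 4·0+3·0+5·4 = 20 | 5·4 = 20
A: 4·0+3·0+5·2 = 10 | 5·2 = 10
D: 4·0+3·0+5·8 = 40 | 5·8 = 40
gcd(4,3,5,5) = 1

Coefficients: [4, 3, 5, 5]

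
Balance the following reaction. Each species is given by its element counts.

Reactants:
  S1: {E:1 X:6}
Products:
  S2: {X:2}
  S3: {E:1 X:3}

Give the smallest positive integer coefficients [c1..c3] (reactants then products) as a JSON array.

Coefficients: [2, 3, 2]

E: 2·1 = 2 | 3·0+2·1 = 2
X: 2·6 = 12 | 3·2+2·3 = 12
gcd(2,3,2) = 1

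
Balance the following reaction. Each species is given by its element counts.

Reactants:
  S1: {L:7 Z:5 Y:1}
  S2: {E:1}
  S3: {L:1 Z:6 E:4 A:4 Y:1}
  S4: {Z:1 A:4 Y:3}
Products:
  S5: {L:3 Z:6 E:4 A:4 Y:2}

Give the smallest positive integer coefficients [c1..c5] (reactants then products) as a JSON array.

Coefficients: [1, 4, 2, 1, 3]

L: 1·7+4·0+2·1+1·0 = 9 | 3·3 = 9
Z: 1·5+4·0+2·6+1·1 = 18 | 3·6 = 18
E: 1·0+4·1+2·4+1·0 = 12 | 3·4 = 12
A: 1·0+4·0+2·4+1·4 = 12 | 3·4 = 12
Y: 1·1+4·0+2·1+1·3 = 6 | 3·2 = 6
gcd(1,4,2,1,3) = 1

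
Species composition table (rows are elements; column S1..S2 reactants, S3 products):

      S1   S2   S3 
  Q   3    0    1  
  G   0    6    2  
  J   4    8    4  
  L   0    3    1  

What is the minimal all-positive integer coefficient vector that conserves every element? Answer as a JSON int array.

Coefficients: [1, 1, 3]

Q: 1·3+1·0 = 3 | 3·1 = 3
G: 1·0+1·6 = 6 | 3·2 = 6
J: 1·4+1·8 = 12 | 3·4 = 12
L: 1·0+1·3 = 3 | 3·1 = 3
gcd(1,1,3) = 1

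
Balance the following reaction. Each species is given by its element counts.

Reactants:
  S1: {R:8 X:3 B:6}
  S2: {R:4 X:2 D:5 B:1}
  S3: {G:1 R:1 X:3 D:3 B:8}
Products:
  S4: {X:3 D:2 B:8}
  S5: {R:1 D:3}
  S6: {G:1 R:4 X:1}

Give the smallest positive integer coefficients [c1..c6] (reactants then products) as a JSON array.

Coefficients: [1, 2, 4, 5, 4, 4]

G: 1·0+2·0+4·1 = 4 | 5·0+4·0+4·1 = 4
R: 1·8+2·4+4·1 = 20 | 5·0+4·1+4·4 = 20
X: 1·3+2·2+4·3 = 19 | 5·3+4·0+4·1 = 19
D: 1·0+2·5+4·3 = 22 | 5·2+4·3+4·0 = 22
B: 1·6+2·1+4·8 = 40 | 5·8+4·0+4·0 = 40
gcd(1,2,4,5,4,4) = 1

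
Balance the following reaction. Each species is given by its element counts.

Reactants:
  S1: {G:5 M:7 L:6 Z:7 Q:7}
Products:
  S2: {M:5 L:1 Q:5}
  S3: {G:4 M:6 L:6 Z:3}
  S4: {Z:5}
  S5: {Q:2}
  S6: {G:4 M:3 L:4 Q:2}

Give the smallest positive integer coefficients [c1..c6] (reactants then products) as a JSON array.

Coefficients: [4, 2, 1, 5, 5, 4]

G: 4·5 = 20 | 2·0+1·4+5·0+5·0+4·4 = 20
M: 4·7 = 28 | 2·5+1·6+5·0+5·0+4·3 = 28
L: 4·6 = 24 | 2·1+1·6+5·0+5·0+4·4 = 24
Z: 4·7 = 28 | 2·0+1·3+5·5+5·0+4·0 = 28
Q: 4·7 = 28 | 2·5+1·0+5·0+5·2+4·2 = 28
gcd(4,2,1,5,5,4) = 1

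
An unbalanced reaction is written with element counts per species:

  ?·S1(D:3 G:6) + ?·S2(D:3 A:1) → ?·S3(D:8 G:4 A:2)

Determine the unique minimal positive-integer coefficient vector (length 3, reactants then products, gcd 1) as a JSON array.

Coefficients: [2, 6, 3]

D: 2·3+6·3 = 24 | 3·8 = 24
G: 2·6+6·0 = 12 | 3·4 = 12
A: 2·0+6·1 = 6 | 3·2 = 6
gcd(2,6,3) = 1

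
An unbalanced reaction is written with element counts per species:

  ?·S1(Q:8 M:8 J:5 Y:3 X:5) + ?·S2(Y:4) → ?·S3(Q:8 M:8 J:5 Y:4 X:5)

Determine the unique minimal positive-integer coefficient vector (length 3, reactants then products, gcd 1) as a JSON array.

Coefficients: [4, 1, 4]

Q: 4·8+1·0 = 32 | 4·8 = 32
M: 4·8+1·0 = 32 | 4·8 = 32
J: 4·5+1·0 = 20 | 4·5 = 20
Y: 4·3+1·4 = 16 | 4·4 = 16
X: 4·5+1·0 = 20 | 4·5 = 20
gcd(4,1,4) = 1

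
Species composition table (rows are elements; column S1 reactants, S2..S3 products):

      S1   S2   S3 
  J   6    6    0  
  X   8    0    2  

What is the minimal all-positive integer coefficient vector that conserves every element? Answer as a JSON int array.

Coefficients: [1, 1, 4]

J: 1·6 = 6 | 1·6+4·0 = 6
X: 1·8 = 8 | 1·0+4·2 = 8
gcd(1,1,4) = 1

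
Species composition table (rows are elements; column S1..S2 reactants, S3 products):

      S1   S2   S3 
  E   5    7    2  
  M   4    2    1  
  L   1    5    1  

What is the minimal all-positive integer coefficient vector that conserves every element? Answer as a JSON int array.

E: 1·5+1·7 = 12 | 6·2 = 12
M: 1·4+1·2 = 6 | 6·1 = 6
L: 1·1+1·5 = 6 | 6·1 = 6
gcd(1,1,6) = 1

Coefficients: [1, 1, 6]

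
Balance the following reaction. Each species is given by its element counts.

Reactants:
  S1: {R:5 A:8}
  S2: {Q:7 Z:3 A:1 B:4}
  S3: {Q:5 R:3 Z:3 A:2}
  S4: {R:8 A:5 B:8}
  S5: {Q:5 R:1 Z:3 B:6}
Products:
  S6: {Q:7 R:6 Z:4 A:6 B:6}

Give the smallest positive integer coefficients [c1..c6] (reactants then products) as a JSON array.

Q: 3·0+1·7+3·5+1·0+4·5 = 42 | 6·7 = 42
R: 3·5+1·0+3·3+1·8+4·1 = 36 | 6·6 = 36
Z: 3·0+1·3+3·3+1·0+4·3 = 24 | 6·4 = 24
A: 3·8+1·1+3·2+1·5+4·0 = 36 | 6·6 = 36
B: 3·0+1·4+3·0+1·8+4·6 = 36 | 6·6 = 36
gcd(3,1,3,1,4,6) = 1

Coefficients: [3, 1, 3, 1, 4, 6]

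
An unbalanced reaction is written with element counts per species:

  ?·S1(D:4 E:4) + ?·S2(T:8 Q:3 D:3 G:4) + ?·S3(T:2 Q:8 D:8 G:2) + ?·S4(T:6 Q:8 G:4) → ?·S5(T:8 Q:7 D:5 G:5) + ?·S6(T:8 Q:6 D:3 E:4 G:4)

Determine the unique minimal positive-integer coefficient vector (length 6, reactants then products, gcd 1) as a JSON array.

Coefficients: [4, 6, 1, 5, 6, 4]

T: 4·0+6·8+1·2+5·6 = 80 | 6·8+4·8 = 80
Q: 4·0+6·3+1·8+5·8 = 66 | 6·7+4·6 = 66
D: 4·4+6·3+1·8+5·0 = 42 | 6·5+4·3 = 42
E: 4·4+6·0+1·0+5·0 = 16 | 6·0+4·4 = 16
G: 4·0+6·4+1·2+5·4 = 46 | 6·5+4·4 = 46
gcd(4,6,1,5,6,4) = 1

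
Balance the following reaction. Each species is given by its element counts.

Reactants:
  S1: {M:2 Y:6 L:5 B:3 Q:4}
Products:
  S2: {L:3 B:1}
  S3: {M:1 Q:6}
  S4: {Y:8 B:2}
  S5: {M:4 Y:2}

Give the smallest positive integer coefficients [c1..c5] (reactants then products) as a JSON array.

M: 3·2 = 6 | 5·0+2·1+2·0+1·4 = 6
Y: 3·6 = 18 | 5·0+2·0+2·8+1·2 = 18
L: 3·5 = 15 | 5·3+2·0+2·0+1·0 = 15
B: 3·3 = 9 | 5·1+2·0+2·2+1·0 = 9
Q: 3·4 = 12 | 5·0+2·6+2·0+1·0 = 12
gcd(3,5,2,2,1) = 1

Coefficients: [3, 5, 2, 2, 1]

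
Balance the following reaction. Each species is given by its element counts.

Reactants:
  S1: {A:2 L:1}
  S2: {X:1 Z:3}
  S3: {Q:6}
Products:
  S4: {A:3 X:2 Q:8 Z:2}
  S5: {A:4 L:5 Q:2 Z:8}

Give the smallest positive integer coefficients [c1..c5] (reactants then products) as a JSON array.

Coefficients: [5, 4, 3, 2, 1]

A: 5·2+4·0+3·0 = 10 | 2·3+1·4 = 10
X: 5·0+4·1+3·0 = 4 | 2·2+1·0 = 4
L: 5·1+4·0+3·0 = 5 | 2·0+1·5 = 5
Q: 5·0+4·0+3·6 = 18 | 2·8+1·2 = 18
Z: 5·0+4·3+3·0 = 12 | 2·2+1·8 = 12
gcd(5,4,3,2,1) = 1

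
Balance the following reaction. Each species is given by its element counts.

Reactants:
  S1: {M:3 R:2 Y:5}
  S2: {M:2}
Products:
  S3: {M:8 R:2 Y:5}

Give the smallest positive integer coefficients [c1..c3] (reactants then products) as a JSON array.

M: 2·3+5·2 = 16 | 2·8 = 16
R: 2·2+5·0 = 4 | 2·2 = 4
Y: 2·5+5·0 = 10 | 2·5 = 10
gcd(2,5,2) = 1

Coefficients: [2, 5, 2]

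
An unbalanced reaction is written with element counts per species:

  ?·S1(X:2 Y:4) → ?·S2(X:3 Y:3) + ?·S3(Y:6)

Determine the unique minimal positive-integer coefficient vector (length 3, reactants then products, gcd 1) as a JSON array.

X: 3·2 = 6 | 2·3+1·0 = 6
Y: 3·4 = 12 | 2·3+1·6 = 12
gcd(3,2,1) = 1

Coefficients: [3, 2, 1]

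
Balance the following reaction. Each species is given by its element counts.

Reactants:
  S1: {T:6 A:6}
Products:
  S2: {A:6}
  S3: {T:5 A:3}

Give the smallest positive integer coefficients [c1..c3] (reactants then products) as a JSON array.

T: 5·6 = 30 | 2·0+6·5 = 30
A: 5·6 = 30 | 2·6+6·3 = 30
gcd(5,2,6) = 1

Coefficients: [5, 2, 6]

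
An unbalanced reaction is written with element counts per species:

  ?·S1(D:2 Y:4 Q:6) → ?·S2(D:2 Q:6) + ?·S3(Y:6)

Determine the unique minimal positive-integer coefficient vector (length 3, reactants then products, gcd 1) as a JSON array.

Coefficients: [3, 3, 2]

D: 3·2 = 6 | 3·2+2·0 = 6
Y: 3·4 = 12 | 3·0+2·6 = 12
Q: 3·6 = 18 | 3·6+2·0 = 18
gcd(3,3,2) = 1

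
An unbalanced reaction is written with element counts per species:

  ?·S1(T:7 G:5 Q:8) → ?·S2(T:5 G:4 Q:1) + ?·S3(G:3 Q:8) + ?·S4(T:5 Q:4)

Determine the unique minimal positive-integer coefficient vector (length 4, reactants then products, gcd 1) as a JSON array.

Coefficients: [5, 4, 3, 3]

T: 5·7 = 35 | 4·5+3·0+3·5 = 35
G: 5·5 = 25 | 4·4+3·3+3·0 = 25
Q: 5·8 = 40 | 4·1+3·8+3·4 = 40
gcd(5,4,3,3) = 1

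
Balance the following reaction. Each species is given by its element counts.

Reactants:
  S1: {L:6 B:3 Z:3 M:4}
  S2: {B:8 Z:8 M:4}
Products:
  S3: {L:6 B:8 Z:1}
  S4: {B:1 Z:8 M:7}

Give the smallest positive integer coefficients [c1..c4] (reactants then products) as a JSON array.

Coefficients: [4, 3, 4, 4]

L: 4·6+3·0 = 24 | 4·6+4·0 = 24
B: 4·3+3·8 = 36 | 4·8+4·1 = 36
Z: 4·3+3·8 = 36 | 4·1+4·8 = 36
M: 4·4+3·4 = 28 | 4·0+4·7 = 28
gcd(4,3,4,4) = 1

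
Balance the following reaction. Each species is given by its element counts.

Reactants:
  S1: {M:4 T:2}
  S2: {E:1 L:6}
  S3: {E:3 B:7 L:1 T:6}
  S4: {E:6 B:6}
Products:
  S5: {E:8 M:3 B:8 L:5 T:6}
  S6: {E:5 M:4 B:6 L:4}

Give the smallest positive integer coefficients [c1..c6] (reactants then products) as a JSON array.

Coefficients: [6, 5, 2, 6, 4, 3]

E: 6·0+5·1+2·3+6·6 = 47 | 4·8+3·5 = 47
M: 6·4+5·0+2·0+6·0 = 24 | 4·3+3·4 = 24
B: 6·0+5·0+2·7+6·6 = 50 | 4·8+3·6 = 50
L: 6·0+5·6+2·1+6·0 = 32 | 4·5+3·4 = 32
T: 6·2+5·0+2·6+6·0 = 24 | 4·6+3·0 = 24
gcd(6,5,2,6,4,3) = 1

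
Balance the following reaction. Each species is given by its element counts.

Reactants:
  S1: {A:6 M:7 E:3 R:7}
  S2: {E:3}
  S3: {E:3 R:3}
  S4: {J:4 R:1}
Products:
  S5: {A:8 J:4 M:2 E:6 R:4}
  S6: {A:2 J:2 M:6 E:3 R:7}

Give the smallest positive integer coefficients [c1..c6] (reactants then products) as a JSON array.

Coefficients: [6, 4, 2, 6, 3, 6]

A: 6·6+4·0+2·0+6·0 = 36 | 3·8+6·2 = 36
J: 6·0+4·0+2·0+6·4 = 24 | 3·4+6·2 = 24
M: 6·7+4·0+2·0+6·0 = 42 | 3·2+6·6 = 42
E: 6·3+4·3+2·3+6·0 = 36 | 3·6+6·3 = 36
R: 6·7+4·0+2·3+6·1 = 54 | 3·4+6·7 = 54
gcd(6,4,2,6,3,6) = 1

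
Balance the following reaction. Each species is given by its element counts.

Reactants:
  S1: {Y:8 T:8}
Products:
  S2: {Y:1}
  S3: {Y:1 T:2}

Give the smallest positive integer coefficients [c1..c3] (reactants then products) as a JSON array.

Y: 1·8 = 8 | 4·1+4·1 = 8
T: 1·8 = 8 | 4·0+4·2 = 8
gcd(1,4,4) = 1

Coefficients: [1, 4, 4]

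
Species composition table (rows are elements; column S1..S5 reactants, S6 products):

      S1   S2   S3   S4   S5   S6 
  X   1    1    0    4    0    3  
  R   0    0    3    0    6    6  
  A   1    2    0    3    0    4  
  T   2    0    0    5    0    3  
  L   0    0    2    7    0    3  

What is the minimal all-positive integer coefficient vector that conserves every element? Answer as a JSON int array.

X: 5·1+6·1+4·0+1·4+3·0 = 15 | 5·3 = 15
R: 5·0+6·0+4·3+1·0+3·6 = 30 | 5·6 = 30
A: 5·1+6·2+4·0+1·3+3·0 = 20 | 5·4 = 20
T: 5·2+6·0+4·0+1·5+3·0 = 15 | 5·3 = 15
L: 5·0+6·0+4·2+1·7+3·0 = 15 | 5·3 = 15
gcd(5,6,4,1,3,5) = 1

Coefficients: [5, 6, 4, 1, 3, 5]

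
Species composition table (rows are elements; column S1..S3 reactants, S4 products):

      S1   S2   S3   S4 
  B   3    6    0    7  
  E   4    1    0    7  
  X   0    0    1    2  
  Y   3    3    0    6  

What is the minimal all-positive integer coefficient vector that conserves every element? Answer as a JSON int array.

Coefficients: [5, 1, 6, 3]

B: 5·3+1·6+6·0 = 21 | 3·7 = 21
E: 5·4+1·1+6·0 = 21 | 3·7 = 21
X: 5·0+1·0+6·1 = 6 | 3·2 = 6
Y: 5·3+1·3+6·0 = 18 | 3·6 = 18
gcd(5,1,6,3) = 1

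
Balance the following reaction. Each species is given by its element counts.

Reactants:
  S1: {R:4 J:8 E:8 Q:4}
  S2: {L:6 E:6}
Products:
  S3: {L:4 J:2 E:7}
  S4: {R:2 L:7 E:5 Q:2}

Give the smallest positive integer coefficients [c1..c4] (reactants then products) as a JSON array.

Coefficients: [1, 5, 4, 2]

R: 1·4+5·0 = 4 | 4·0+2·2 = 4
L: 1·0+5·6 = 30 | 4·4+2·7 = 30
J: 1·8+5·0 = 8 | 4·2+2·0 = 8
E: 1·8+5·6 = 38 | 4·7+2·5 = 38
Q: 1·4+5·0 = 4 | 4·0+2·2 = 4
gcd(1,5,4,2) = 1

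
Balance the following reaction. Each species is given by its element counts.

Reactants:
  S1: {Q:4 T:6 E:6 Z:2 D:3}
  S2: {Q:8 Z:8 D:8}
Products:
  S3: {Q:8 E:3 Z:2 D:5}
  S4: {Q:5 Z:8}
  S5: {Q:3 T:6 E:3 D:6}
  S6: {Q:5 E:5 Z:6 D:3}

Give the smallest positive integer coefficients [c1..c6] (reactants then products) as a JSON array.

Coefficients: [6, 4, 1, 3, 6, 3]

Q: 6·4+4·8 = 56 | 1·8+3·5+6·3+3·5 = 56
T: 6·6+4·0 = 36 | 1·0+3·0+6·6+3·0 = 36
E: 6·6+4·0 = 36 | 1·3+3·0+6·3+3·5 = 36
Z: 6·2+4·8 = 44 | 1·2+3·8+6·0+3·6 = 44
D: 6·3+4·8 = 50 | 1·5+3·0+6·6+3·3 = 50
gcd(6,4,1,3,6,3) = 1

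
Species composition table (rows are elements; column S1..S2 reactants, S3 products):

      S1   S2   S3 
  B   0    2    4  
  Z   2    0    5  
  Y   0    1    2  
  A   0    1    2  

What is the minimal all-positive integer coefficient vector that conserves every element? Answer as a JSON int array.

Coefficients: [5, 4, 2]

B: 5·0+4·2 = 8 | 2·4 = 8
Z: 5·2+4·0 = 10 | 2·5 = 10
Y: 5·0+4·1 = 4 | 2·2 = 4
A: 5·0+4·1 = 4 | 2·2 = 4
gcd(5,4,2) = 1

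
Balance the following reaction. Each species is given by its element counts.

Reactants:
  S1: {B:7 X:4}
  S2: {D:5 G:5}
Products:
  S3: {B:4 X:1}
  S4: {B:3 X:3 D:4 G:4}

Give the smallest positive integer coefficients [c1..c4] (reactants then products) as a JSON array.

B: 5·7+4·0 = 35 | 5·4+5·3 = 35
X: 5·4+4·0 = 20 | 5·1+5·3 = 20
D: 5·0+4·5 = 20 | 5·0+5·4 = 20
G: 5·0+4·5 = 20 | 5·0+5·4 = 20
gcd(5,4,5,5) = 1

Coefficients: [5, 4, 5, 5]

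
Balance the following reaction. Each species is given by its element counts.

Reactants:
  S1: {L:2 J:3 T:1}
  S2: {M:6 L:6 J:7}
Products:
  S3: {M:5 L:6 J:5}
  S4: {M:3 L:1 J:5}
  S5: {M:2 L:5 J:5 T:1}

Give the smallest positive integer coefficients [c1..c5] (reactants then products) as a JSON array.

Coefficients: [1, 6, 5, 3, 1]

M: 1·0+6·6 = 36 | 5·5+3·3+1·2 = 36
L: 1·2+6·6 = 38 | 5·6+3·1+1·5 = 38
J: 1·3+6·7 = 45 | 5·5+3·5+1·5 = 45
T: 1·1+6·0 = 1 | 5·0+3·0+1·1 = 1
gcd(1,6,5,3,1) = 1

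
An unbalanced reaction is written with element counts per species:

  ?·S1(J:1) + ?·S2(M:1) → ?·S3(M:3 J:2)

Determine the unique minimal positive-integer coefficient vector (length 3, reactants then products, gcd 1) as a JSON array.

M: 2·0+3·1 = 3 | 1·3 = 3
J: 2·1+3·0 = 2 | 1·2 = 2
gcd(2,3,1) = 1

Coefficients: [2, 3, 1]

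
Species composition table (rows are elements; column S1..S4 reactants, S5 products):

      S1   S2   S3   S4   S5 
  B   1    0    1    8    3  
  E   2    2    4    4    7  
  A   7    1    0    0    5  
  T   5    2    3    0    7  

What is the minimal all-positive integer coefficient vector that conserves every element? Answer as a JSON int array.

Coefficients: [2, 6, 2, 1, 4]

B: 2·1+6·0+2·1+1·8 = 12 | 4·3 = 12
E: 2·2+6·2+2·4+1·4 = 28 | 4·7 = 28
A: 2·7+6·1+2·0+1·0 = 20 | 4·5 = 20
T: 2·5+6·2+2·3+1·0 = 28 | 4·7 = 28
gcd(2,6,2,1,4) = 1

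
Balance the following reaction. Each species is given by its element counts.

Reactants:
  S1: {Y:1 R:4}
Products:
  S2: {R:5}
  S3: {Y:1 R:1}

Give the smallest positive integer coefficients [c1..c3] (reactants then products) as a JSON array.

Y: 5·1 = 5 | 3·0+5·1 = 5
R: 5·4 = 20 | 3·5+5·1 = 20
gcd(5,3,5) = 1

Coefficients: [5, 3, 5]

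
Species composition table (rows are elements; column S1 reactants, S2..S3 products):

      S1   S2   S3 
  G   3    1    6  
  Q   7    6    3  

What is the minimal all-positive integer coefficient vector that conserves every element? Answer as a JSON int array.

Coefficients: [3, 3, 1]

G: 3·3 = 9 | 3·1+1·6 = 9
Q: 3·7 = 21 | 3·6+1·3 = 21
gcd(3,3,1) = 1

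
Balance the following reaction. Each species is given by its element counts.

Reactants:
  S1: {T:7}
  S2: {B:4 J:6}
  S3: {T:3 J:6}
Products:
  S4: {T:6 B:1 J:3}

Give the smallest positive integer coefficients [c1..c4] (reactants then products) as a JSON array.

T: 3·7+1·0+1·3 = 24 | 4·6 = 24
B: 3·0+1·4+1·0 = 4 | 4·1 = 4
J: 3·0+1·6+1·6 = 12 | 4·3 = 12
gcd(3,1,1,4) = 1

Coefficients: [3, 1, 1, 4]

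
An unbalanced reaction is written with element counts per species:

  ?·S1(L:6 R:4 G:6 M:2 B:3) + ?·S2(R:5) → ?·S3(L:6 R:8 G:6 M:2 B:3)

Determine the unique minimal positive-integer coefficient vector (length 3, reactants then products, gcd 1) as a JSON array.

L: 5·6+4·0 = 30 | 5·6 = 30
R: 5·4+4·5 = 40 | 5·8 = 40
G: 5·6+4·0 = 30 | 5·6 = 30
M: 5·2+4·0 = 10 | 5·2 = 10
B: 5·3+4·0 = 15 | 5·3 = 15
gcd(5,4,5) = 1

Coefficients: [5, 4, 5]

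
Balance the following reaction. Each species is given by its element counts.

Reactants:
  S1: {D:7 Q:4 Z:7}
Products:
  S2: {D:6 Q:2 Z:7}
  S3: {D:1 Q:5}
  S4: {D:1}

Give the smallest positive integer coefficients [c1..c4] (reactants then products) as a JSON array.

Coefficients: [5, 5, 2, 3]

D: 5·7 = 35 | 5·6+2·1+3·1 = 35
Q: 5·4 = 20 | 5·2+2·5+3·0 = 20
Z: 5·7 = 35 | 5·7+2·0+3·0 = 35
gcd(5,5,2,3) = 1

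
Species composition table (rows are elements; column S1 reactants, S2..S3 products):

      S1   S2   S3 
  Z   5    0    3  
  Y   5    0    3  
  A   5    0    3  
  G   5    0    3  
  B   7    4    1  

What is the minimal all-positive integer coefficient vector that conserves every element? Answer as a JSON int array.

Z: 3·5 = 15 | 4·0+5·3 = 15
Y: 3·5 = 15 | 4·0+5·3 = 15
A: 3·5 = 15 | 4·0+5·3 = 15
G: 3·5 = 15 | 4·0+5·3 = 15
B: 3·7 = 21 | 4·4+5·1 = 21
gcd(3,4,5) = 1

Coefficients: [3, 4, 5]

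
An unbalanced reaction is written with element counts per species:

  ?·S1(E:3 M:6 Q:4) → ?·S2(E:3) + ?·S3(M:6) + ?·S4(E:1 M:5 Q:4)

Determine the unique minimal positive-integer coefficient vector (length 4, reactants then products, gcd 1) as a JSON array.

Coefficients: [6, 4, 1, 6]

E: 6·3 = 18 | 4·3+1·0+6·1 = 18
M: 6·6 = 36 | 4·0+1·6+6·5 = 36
Q: 6·4 = 24 | 4·0+1·0+6·4 = 24
gcd(6,4,1,6) = 1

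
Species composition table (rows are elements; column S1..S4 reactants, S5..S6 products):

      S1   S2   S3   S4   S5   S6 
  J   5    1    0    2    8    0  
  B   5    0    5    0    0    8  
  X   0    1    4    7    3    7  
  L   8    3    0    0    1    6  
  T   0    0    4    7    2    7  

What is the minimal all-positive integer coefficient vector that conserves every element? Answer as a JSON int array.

J: 3·5+3·1+5·0+3·2 = 24 | 3·8+5·0 = 24
B: 3·5+3·0+5·5+3·0 = 40 | 3·0+5·8 = 40
X: 3·0+3·1+5·4+3·7 = 44 | 3·3+5·7 = 44
L: 3·8+3·3+5·0+3·0 = 33 | 3·1+5·6 = 33
T: 3·0+3·0+5·4+3·7 = 41 | 3·2+5·7 = 41
gcd(3,3,5,3,3,5) = 1

Coefficients: [3, 3, 5, 3, 3, 5]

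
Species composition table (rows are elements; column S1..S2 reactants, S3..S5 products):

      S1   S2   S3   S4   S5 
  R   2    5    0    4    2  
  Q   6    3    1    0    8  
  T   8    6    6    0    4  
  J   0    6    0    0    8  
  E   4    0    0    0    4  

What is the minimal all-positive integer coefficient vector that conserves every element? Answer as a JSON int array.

R: 3·2+4·5 = 26 | 6·0+5·4+3·2 = 26
Q: 3·6+4·3 = 30 | 6·1+5·0+3·8 = 30
T: 3·8+4·6 = 48 | 6·6+5·0+3·4 = 48
J: 3·0+4·6 = 24 | 6·0+5·0+3·8 = 24
E: 3·4+4·0 = 12 | 6·0+5·0+3·4 = 12
gcd(3,4,6,5,3) = 1

Coefficients: [3, 4, 6, 5, 3]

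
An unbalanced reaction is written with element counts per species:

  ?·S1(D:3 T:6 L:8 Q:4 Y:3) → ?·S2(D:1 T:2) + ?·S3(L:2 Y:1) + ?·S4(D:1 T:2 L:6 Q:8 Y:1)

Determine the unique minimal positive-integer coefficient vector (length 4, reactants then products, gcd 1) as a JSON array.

D: 2·3 = 6 | 5·1+5·0+1·1 = 6
T: 2·6 = 12 | 5·2+5·0+1·2 = 12
L: 2·8 = 16 | 5·0+5·2+1·6 = 16
Q: 2·4 = 8 | 5·0+5·0+1·8 = 8
Y: 2·3 = 6 | 5·0+5·1+1·1 = 6
gcd(2,5,5,1) = 1

Coefficients: [2, 5, 5, 1]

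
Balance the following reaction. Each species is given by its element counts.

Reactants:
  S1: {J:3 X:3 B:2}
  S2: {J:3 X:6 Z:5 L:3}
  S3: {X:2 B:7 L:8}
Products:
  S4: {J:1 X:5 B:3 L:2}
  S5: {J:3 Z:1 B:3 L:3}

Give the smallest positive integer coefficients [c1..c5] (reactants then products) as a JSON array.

Coefficients: [6, 1, 3, 6, 5]

J: 6·3+1·3+3·0 = 21 | 6·1+5·3 = 21
X: 6·3+1·6+3·2 = 30 | 6·5+5·0 = 30
Z: 6·0+1·5+3·0 = 5 | 6·0+5·1 = 5
B: 6·2+1·0+3·7 = 33 | 6·3+5·3 = 33
L: 6·0+1·3+3·8 = 27 | 6·2+5·3 = 27
gcd(6,1,3,6,5) = 1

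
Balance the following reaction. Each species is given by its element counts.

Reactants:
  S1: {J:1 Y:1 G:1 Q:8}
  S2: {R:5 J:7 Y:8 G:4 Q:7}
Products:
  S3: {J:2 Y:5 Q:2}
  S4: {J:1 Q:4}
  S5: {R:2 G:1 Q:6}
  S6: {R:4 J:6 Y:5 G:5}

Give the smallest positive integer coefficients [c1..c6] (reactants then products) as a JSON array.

Coefficients: [3, 4, 4, 5, 4, 3]

R: 3·0+4·5 = 20 | 4·0+5·0+4·2+3·4 = 20
J: 3·1+4·7 = 31 | 4·2+5·1+4·0+3·6 = 31
Y: 3·1+4·8 = 35 | 4·5+5·0+4·0+3·5 = 35
G: 3·1+4·4 = 19 | 4·0+5·0+4·1+3·5 = 19
Q: 3·8+4·7 = 52 | 4·2+5·4+4·6+3·0 = 52
gcd(3,4,4,5,4,3) = 1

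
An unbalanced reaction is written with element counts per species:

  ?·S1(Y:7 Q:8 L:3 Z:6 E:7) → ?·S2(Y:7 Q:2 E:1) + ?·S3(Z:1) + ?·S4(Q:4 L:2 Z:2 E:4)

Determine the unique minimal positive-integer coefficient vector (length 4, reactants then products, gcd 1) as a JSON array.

Coefficients: [2, 2, 6, 3]

Y: 2·7 = 14 | 2·7+6·0+3·0 = 14
Q: 2·8 = 16 | 2·2+6·0+3·4 = 16
L: 2·3 = 6 | 2·0+6·0+3·2 = 6
Z: 2·6 = 12 | 2·0+6·1+3·2 = 12
E: 2·7 = 14 | 2·1+6·0+3·4 = 14
gcd(2,2,6,3) = 1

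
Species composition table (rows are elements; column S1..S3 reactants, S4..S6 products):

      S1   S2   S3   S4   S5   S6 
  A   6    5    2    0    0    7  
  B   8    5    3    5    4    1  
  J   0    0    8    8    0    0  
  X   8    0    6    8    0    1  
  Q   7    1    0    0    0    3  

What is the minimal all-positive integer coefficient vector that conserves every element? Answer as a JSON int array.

A: 2·6+4·5+5·2 = 42 | 5·0+5·0+6·7 = 42
B: 2·8+4·5+5·3 = 51 | 5·5+5·4+6·1 = 51
J: 2·0+4·0+5·8 = 40 | 5·8+5·0+6·0 = 40
X: 2·8+4·0+5·6 = 46 | 5·8+5·0+6·1 = 46
Q: 2·7+4·1+5·0 = 18 | 5·0+5·0+6·3 = 18
gcd(2,4,5,5,5,6) = 1

Coefficients: [2, 4, 5, 5, 5, 6]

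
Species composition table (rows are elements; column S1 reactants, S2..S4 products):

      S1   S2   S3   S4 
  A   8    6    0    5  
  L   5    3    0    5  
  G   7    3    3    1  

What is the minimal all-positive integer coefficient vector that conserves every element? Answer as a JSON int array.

Coefficients: [5, 5, 6, 2]

A: 5·8 = 40 | 5·6+6·0+2·5 = 40
L: 5·5 = 25 | 5·3+6·0+2·5 = 25
G: 5·7 = 35 | 5·3+6·3+2·1 = 35
gcd(5,5,6,2) = 1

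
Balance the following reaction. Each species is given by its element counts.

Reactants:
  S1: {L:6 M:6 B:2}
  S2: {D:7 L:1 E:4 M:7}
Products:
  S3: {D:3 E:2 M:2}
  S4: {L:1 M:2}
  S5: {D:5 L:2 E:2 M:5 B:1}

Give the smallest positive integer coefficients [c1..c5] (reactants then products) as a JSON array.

Coefficients: [1, 4, 6, 6, 2]

D: 1·0+4·7 = 28 | 6·3+6·0+2·5 = 28
L: 1·6+4·1 = 10 | 6·0+6·1+2·2 = 10
E: 1·0+4·4 = 16 | 6·2+6·0+2·2 = 16
M: 1·6+4·7 = 34 | 6·2+6·2+2·5 = 34
B: 1·2+4·0 = 2 | 6·0+6·0+2·1 = 2
gcd(1,4,6,6,2) = 1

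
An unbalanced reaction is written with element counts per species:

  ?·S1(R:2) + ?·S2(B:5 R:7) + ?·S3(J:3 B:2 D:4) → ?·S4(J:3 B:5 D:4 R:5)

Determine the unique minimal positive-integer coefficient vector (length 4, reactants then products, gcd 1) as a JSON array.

Coefficients: [2, 3, 5, 5]

J: 2·0+3·0+5·3 = 15 | 5·3 = 15
B: 2·0+3·5+5·2 = 25 | 5·5 = 25
D: 2·0+3·0+5·4 = 20 | 5·4 = 20
R: 2·2+3·7+5·0 = 25 | 5·5 = 25
gcd(2,3,5,5) = 1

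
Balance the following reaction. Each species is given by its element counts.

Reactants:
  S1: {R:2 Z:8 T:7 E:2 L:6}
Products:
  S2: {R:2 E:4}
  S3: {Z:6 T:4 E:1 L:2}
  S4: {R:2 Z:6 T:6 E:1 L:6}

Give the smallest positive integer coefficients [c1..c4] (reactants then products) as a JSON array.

R: 6·2 = 12 | 1·2+3·0+5·2 = 12
Z: 6·8 = 48 | 1·0+3·6+5·6 = 48
T: 6·7 = 42 | 1·0+3·4+5·6 = 42
E: 6·2 = 12 | 1·4+3·1+5·1 = 12
L: 6·6 = 36 | 1·0+3·2+5·6 = 36
gcd(6,1,3,5) = 1

Coefficients: [6, 1, 3, 5]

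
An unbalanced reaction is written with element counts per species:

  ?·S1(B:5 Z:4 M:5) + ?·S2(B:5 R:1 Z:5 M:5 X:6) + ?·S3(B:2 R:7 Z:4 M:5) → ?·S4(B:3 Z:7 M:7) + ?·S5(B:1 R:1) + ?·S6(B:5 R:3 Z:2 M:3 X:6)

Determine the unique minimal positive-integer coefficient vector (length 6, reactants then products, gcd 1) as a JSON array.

Coefficients: [3, 5, 2, 5, 4, 5]

B: 3·5+5·5+2·2 = 44 | 5·3+4·1+5·5 = 44
R: 3·0+5·1+2·7 = 19 | 5·0+4·1+5·3 = 19
Z: 3·4+5·5+2·4 = 45 | 5·7+4·0+5·2 = 45
M: 3·5+5·5+2·5 = 50 | 5·7+4·0+5·3 = 50
X: 3·0+5·6+2·0 = 30 | 5·0+4·0+5·6 = 30
gcd(3,5,2,5,4,5) = 1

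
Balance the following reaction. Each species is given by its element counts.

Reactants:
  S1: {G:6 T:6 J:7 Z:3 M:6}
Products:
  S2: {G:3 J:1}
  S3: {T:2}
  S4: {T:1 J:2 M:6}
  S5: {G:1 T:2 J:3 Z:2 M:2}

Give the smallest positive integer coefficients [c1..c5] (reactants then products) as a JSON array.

G: 4·6 = 24 | 6·3+5·0+2·0+6·1 = 24
T: 4·6 = 24 | 6·0+5·2+2·1+6·2 = 24
J: 4·7 = 28 | 6·1+5·0+2·2+6·3 = 28
Z: 4·3 = 12 | 6·0+5·0+2·0+6·2 = 12
M: 4·6 = 24 | 6·0+5·0+2·6+6·2 = 24
gcd(4,6,5,2,6) = 1

Coefficients: [4, 6, 5, 2, 6]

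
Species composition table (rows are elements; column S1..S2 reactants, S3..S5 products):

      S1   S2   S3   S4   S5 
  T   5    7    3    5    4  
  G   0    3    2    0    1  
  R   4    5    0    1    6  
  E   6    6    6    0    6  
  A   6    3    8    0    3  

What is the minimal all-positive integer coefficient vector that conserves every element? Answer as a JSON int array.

T: 5·5+4·7 = 53 | 3·3+4·5+6·4 = 53
G: 5·0+4·3 = 12 | 3·2+4·0+6·1 = 12
R: 5·4+4·5 = 40 | 3·0+4·1+6·6 = 40
E: 5·6+4·6 = 54 | 3·6+4·0+6·6 = 54
A: 5·6+4·3 = 42 | 3·8+4·0+6·3 = 42
gcd(5,4,3,4,6) = 1

Coefficients: [5, 4, 3, 4, 6]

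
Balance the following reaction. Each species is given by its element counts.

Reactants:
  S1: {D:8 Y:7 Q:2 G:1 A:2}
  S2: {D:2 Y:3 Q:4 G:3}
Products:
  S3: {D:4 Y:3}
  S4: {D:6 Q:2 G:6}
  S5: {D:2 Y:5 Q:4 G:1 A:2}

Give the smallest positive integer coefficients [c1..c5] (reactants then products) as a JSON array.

D: 3·8+2·2 = 28 | 4·4+1·6+3·2 = 28
Y: 3·7+2·3 = 27 | 4·3+1·0+3·5 = 27
Q: 3·2+2·4 = 14 | 4·0+1·2+3·4 = 14
G: 3·1+2·3 = 9 | 4·0+1·6+3·1 = 9
A: 3·2+2·0 = 6 | 4·0+1·0+3·2 = 6
gcd(3,2,4,1,3) = 1

Coefficients: [3, 2, 4, 1, 3]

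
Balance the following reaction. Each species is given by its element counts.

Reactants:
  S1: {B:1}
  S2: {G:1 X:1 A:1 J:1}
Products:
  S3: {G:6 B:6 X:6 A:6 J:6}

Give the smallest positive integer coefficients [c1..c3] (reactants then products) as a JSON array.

G: 6·0+6·1 = 6 | 1·6 = 6
B: 6·1+6·0 = 6 | 1·6 = 6
X: 6·0+6·1 = 6 | 1·6 = 6
A: 6·0+6·1 = 6 | 1·6 = 6
J: 6·0+6·1 = 6 | 1·6 = 6
gcd(6,6,1) = 1

Coefficients: [6, 6, 1]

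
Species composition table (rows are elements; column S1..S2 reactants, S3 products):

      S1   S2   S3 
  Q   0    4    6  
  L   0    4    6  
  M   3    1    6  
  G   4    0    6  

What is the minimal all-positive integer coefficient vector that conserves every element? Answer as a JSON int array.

Coefficients: [3, 3, 2]

Q: 3·0+3·4 = 12 | 2·6 = 12
L: 3·0+3·4 = 12 | 2·6 = 12
M: 3·3+3·1 = 12 | 2·6 = 12
G: 3·4+3·0 = 12 | 2·6 = 12
gcd(3,3,2) = 1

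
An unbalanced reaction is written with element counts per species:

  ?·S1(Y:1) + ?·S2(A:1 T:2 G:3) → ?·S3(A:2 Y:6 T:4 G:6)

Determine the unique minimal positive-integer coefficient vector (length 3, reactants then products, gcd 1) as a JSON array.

A: 6·0+2·1 = 2 | 1·2 = 2
Y: 6·1+2·0 = 6 | 1·6 = 6
T: 6·0+2·2 = 4 | 1·4 = 4
G: 6·0+2·3 = 6 | 1·6 = 6
gcd(6,2,1) = 1

Coefficients: [6, 2, 1]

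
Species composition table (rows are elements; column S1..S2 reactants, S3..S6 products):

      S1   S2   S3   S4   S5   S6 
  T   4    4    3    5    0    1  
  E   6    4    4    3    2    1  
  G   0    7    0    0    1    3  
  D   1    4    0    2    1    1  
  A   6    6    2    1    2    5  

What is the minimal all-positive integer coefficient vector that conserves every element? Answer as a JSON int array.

T: 5·4+3·4 = 32 | 4·3+3·5+6·0+5·1 = 32
E: 5·6+3·4 = 42 | 4·4+3·3+6·2+5·1 = 42
G: 5·0+3·7 = 21 | 4·0+3·0+6·1+5·3 = 21
D: 5·1+3·4 = 17 | 4·0+3·2+6·1+5·1 = 17
A: 5·6+3·6 = 48 | 4·2+3·1+6·2+5·5 = 48
gcd(5,3,4,3,6,5) = 1

Coefficients: [5, 3, 4, 3, 6, 5]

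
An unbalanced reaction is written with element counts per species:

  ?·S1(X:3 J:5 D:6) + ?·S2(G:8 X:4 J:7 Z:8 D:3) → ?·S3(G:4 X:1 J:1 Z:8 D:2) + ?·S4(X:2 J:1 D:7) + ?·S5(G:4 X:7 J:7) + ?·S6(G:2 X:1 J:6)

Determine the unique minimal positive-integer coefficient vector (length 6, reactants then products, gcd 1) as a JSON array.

Coefficients: [5, 5, 5, 5, 2, 6]

G: 5·0+5·8 = 40 | 5·4+5·0+2·4+6·2 = 40
X: 5·3+5·4 = 35 | 5·1+5·2+2·7+6·1 = 35
J: 5·5+5·7 = 60 | 5·1+5·1+2·7+6·6 = 60
Z: 5·0+5·8 = 40 | 5·8+5·0+2·0+6·0 = 40
D: 5·6+5·3 = 45 | 5·2+5·7+2·0+6·0 = 45
gcd(5,5,5,5,2,6) = 1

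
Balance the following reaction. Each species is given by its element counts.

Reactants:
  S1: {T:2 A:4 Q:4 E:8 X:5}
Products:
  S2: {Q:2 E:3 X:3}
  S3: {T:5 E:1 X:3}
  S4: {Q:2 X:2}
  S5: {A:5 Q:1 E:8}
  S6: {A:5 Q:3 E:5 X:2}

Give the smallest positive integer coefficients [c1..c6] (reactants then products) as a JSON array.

Coefficients: [5, 3, 2, 4, 3, 1]

T: 5·2 = 10 | 3·0+2·5+4·0+3·0+1·0 = 10
A: 5·4 = 20 | 3·0+2·0+4·0+3·5+1·5 = 20
Q: 5·4 = 20 | 3·2+2·0+4·2+3·1+1·3 = 20
E: 5·8 = 40 | 3·3+2·1+4·0+3·8+1·5 = 40
X: 5·5 = 25 | 3·3+2·3+4·2+3·0+1·2 = 25
gcd(5,3,2,4,3,1) = 1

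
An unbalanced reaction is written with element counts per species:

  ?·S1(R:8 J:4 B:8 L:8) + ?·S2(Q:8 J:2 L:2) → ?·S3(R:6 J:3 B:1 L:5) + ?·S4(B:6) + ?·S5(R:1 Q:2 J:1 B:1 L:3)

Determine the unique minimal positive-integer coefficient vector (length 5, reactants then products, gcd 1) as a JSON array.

R: 5·8+1·0 = 40 | 6·6+5·0+4·1 = 40
Q: 5·0+1·8 = 8 | 6·0+5·0+4·2 = 8
J: 5·4+1·2 = 22 | 6·3+5·0+4·1 = 22
B: 5·8+1·0 = 40 | 6·1+5·6+4·1 = 40
L: 5·8+1·2 = 42 | 6·5+5·0+4·3 = 42
gcd(5,1,6,5,4) = 1

Coefficients: [5, 1, 6, 5, 4]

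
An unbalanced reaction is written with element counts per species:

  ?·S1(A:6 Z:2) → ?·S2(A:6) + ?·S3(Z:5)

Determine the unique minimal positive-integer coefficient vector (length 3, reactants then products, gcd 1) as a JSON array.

Coefficients: [5, 5, 2]

A: 5·6 = 30 | 5·6+2·0 = 30
Z: 5·2 = 10 | 5·0+2·5 = 10
gcd(5,5,2) = 1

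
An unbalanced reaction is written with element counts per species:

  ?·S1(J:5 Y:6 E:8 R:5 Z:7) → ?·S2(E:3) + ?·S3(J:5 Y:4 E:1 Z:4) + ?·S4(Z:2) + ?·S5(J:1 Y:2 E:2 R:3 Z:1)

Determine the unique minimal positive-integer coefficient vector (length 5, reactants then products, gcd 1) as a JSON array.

Coefficients: [3, 4, 2, 4, 5]

J: 3·5 = 15 | 4·0+2·5+4·0+5·1 = 15
Y: 3·6 = 18 | 4·0+2·4+4·0+5·2 = 18
E: 3·8 = 24 | 4·3+2·1+4·0+5·2 = 24
R: 3·5 = 15 | 4·0+2·0+4·0+5·3 = 15
Z: 3·7 = 21 | 4·0+2·4+4·2+5·1 = 21
gcd(3,4,2,4,5) = 1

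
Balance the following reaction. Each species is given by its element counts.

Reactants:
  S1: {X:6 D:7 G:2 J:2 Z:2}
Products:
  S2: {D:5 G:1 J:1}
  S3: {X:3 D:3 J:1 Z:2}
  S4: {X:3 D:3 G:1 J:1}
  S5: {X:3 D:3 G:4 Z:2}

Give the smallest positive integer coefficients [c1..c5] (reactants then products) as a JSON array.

X: 5·6 = 30 | 1·0+4·3+5·3+1·3 = 30
D: 5·7 = 35 | 1·5+4·3+5·3+1·3 = 35
G: 5·2 = 10 | 1·1+4·0+5·1+1·4 = 10
J: 5·2 = 10 | 1·1+4·1+5·1+1·0 = 10
Z: 5·2 = 10 | 1·0+4·2+5·0+1·2 = 10
gcd(5,1,4,5,1) = 1

Coefficients: [5, 1, 4, 5, 1]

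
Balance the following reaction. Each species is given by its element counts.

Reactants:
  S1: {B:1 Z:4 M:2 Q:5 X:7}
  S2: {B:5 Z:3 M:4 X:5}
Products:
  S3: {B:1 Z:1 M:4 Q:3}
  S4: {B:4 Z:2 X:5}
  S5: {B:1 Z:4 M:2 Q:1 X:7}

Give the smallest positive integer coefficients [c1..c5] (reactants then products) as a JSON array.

Coefficients: [3, 4, 4, 4, 3]

B: 3·1+4·5 = 23 | 4·1+4·4+3·1 = 23
Z: 3·4+4·3 = 24 | 4·1+4·2+3·4 = 24
M: 3·2+4·4 = 22 | 4·4+4·0+3·2 = 22
Q: 3·5+4·0 = 15 | 4·3+4·0+3·1 = 15
X: 3·7+4·5 = 41 | 4·0+4·5+3·7 = 41
gcd(3,4,4,4,3) = 1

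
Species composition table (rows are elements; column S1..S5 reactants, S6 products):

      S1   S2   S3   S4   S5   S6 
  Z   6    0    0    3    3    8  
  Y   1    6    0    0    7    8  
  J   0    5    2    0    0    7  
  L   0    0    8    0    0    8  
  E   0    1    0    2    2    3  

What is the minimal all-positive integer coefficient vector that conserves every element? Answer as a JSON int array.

Coefficients: [5, 6, 6, 5, 1, 6]

Z: 5·6+6·0+6·0+5·3+1·3 = 48 | 6·8 = 48
Y: 5·1+6·6+6·0+5·0+1·7 = 48 | 6·8 = 48
J: 5·0+6·5+6·2+5·0+1·0 = 42 | 6·7 = 42
L: 5·0+6·0+6·8+5·0+1·0 = 48 | 6·8 = 48
E: 5·0+6·1+6·0+5·2+1·2 = 18 | 6·3 = 18
gcd(5,6,6,5,1,6) = 1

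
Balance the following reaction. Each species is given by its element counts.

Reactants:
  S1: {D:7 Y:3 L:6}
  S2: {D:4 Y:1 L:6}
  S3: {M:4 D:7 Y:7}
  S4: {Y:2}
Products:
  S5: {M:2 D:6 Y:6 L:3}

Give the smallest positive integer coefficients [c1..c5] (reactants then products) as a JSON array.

M: 1·0+2·0+3·4+5·0 = 12 | 6·2 = 12
D: 1·7+2·4+3·7+5·0 = 36 | 6·6 = 36
Y: 1·3+2·1+3·7+5·2 = 36 | 6·6 = 36
L: 1·6+2·6+3·0+5·0 = 18 | 6·3 = 18
gcd(1,2,3,5,6) = 1

Coefficients: [1, 2, 3, 5, 6]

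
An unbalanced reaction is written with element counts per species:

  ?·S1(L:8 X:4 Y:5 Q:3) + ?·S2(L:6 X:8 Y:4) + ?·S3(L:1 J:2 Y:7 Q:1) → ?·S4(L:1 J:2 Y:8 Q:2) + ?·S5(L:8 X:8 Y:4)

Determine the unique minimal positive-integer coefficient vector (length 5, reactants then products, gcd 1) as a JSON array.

Coefficients: [2, 4, 6, 6, 5]

L: 2·8+4·6+6·1 = 46 | 6·1+5·8 = 46
J: 2·0+4·0+6·2 = 12 | 6·2+5·0 = 12
X: 2·4+4·8+6·0 = 40 | 6·0+5·8 = 40
Y: 2·5+4·4+6·7 = 68 | 6·8+5·4 = 68
Q: 2·3+4·0+6·1 = 12 | 6·2+5·0 = 12
gcd(2,4,6,6,5) = 1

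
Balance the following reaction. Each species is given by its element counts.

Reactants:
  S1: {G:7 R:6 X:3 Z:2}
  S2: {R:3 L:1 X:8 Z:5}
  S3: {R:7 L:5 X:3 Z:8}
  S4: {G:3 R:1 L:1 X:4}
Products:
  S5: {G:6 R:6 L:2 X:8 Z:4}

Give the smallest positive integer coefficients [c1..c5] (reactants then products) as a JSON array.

G: 3·7+2·0+1·0+5·3 = 36 | 6·6 = 36
R: 3·6+2·3+1·7+5·1 = 36 | 6·6 = 36
L: 3·0+2·1+1·5+5·1 = 12 | 6·2 = 12
X: 3·3+2·8+1·3+5·4 = 48 | 6·8 = 48
Z: 3·2+2·5+1·8+5·0 = 24 | 6·4 = 24
gcd(3,2,1,5,6) = 1

Coefficients: [3, 2, 1, 5, 6]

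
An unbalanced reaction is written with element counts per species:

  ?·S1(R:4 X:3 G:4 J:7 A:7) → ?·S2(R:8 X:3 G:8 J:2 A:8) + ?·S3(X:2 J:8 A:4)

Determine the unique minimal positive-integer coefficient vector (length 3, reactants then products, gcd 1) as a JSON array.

R: 4·4 = 16 | 2·8+3·0 = 16
X: 4·3 = 12 | 2·3+3·2 = 12
G: 4·4 = 16 | 2·8+3·0 = 16
J: 4·7 = 28 | 2·2+3·8 = 28
A: 4·7 = 28 | 2·8+3·4 = 28
gcd(4,2,3) = 1

Coefficients: [4, 2, 3]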